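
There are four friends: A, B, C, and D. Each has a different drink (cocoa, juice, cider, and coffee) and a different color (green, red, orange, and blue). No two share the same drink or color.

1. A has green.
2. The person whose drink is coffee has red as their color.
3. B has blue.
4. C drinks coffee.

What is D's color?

Clue 1 rules out green for D's color.
With clues 1–3, blue is impossible for D's color.
With clues 1–4, red is impossible for D's color.
That leaves orange.

orange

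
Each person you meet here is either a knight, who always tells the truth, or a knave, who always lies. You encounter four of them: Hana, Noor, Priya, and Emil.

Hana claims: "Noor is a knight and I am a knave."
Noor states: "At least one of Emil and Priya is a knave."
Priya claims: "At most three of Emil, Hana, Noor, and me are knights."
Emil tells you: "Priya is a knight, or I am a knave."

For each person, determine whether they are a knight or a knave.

Consider Hana. Suppose Hana is a knight.
Then Hana's own statement would have to be true, but it can't be — contradiction.
So Hana is a knave.
With that fixed, Priya's statement is true, so Priya is a knight.
With that fixed, Emil's statement is true, so Emil is a knight.
With that fixed, Noor's statement is false, so Noor is a knave.

Hana: knave, Noor: knave, Priya: knight, Emil: knight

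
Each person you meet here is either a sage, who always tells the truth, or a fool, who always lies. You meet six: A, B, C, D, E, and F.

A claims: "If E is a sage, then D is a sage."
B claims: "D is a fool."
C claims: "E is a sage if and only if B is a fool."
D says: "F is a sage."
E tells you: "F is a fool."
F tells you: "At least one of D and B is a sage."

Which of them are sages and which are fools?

Consider A. Suppose A is a fool.
Then no assignment of the remaining roles makes every statement match its speaker's type — contradiction.
So A is a sage.
Consider B. Suppose B is a sage.
Then no assignment of the remaining roles makes every statement match its speaker's type — contradiction.
So B is a fool.
Consider C. Suppose C is a sage.
Then no assignment of the remaining roles makes every statement match its speaker's type — contradiction.
So C is a fool.
Consider D. Suppose D is a fool.
Then B's statement comes out true, contradicting B being a fool.
So D is a sage.
With that fixed, F's statement is true, so F is a sage.
With that fixed, E's statement is false, so E is a fool.

A: sage, B: fool, C: fool, D: sage, E: fool, F: sage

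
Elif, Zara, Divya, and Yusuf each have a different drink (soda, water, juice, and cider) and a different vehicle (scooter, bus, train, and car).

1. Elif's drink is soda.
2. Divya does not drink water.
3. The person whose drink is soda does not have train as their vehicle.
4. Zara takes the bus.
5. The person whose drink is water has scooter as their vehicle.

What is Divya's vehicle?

train

With clues 1–4, bus is impossible for Divya's vehicle.
With clues 1–5, car and scooter are impossible for Divya's vehicle.
That leaves train.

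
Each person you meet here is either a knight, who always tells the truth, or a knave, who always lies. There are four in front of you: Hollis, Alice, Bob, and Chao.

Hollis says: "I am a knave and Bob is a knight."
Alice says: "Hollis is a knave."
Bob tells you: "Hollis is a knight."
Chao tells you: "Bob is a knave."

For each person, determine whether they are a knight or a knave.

Consider Hollis. Suppose Hollis is a knight.
Then Hollis's own statement would have to be true, but it can't be — contradiction.
So Hollis is a knave.
With that fixed, Alice's statement is true, so Alice is a knight.
With that fixed, Bob's statement is false, so Bob is a knave.
With that fixed, Chao's statement is true, so Chao is a knight.

Hollis: knave, Alice: knight, Bob: knave, Chao: knight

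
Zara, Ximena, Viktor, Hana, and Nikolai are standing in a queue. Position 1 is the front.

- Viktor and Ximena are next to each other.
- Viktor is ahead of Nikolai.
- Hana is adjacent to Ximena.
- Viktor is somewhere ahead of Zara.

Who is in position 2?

Ximena

With clues 1–2, Nikolai is ruled out for position 2.
With clues 1–3, Zara is ruled out for position 2.
With clues 1–4, Hana and Viktor are ruled out for position 2.
So position 2 is Ximena.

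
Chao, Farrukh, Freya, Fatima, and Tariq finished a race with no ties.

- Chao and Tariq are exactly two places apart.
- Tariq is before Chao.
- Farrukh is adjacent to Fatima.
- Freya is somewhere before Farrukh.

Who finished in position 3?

Chao

With clues 1–3, Farrukh, Fatima, and Freya are ruled out for place 3.
With clues 1–4, Tariq is ruled out for place 3.
So place 3 is Chao.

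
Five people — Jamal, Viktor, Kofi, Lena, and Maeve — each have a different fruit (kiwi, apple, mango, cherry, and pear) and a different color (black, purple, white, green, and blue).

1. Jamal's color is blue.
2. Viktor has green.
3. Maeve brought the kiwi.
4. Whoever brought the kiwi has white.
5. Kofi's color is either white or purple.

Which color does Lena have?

Clue 1 rules out blue for Lena's color.
With clues 1–2, green is impossible for Lena's color.
With clues 1–4, white is impossible for Lena's color.
With clues 1–5, purple is impossible for Lena's color.
That leaves black.

black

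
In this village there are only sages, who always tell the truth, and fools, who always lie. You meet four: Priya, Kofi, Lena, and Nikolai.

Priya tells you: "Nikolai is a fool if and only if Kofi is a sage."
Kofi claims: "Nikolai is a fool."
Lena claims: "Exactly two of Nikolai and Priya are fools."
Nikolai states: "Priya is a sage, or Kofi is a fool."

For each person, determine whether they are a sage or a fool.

Priya: sage, Kofi: fool, Lena: fool, Nikolai: sage

Consider Priya. Suppose Priya is a fool.
Then no assignment of the remaining roles makes every statement match its speaker's type — contradiction.
So Priya is a sage.
With that fixed, Lena's statement is false, so Lena is a fool.
With that fixed, Nikolai's statement is true, so Nikolai is a sage.
With that fixed, Kofi's statement is false, so Kofi is a fool.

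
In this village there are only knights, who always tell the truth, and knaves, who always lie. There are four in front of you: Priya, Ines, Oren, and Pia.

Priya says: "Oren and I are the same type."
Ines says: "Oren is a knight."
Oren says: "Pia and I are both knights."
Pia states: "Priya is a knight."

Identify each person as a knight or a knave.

Priya: knight, Ines: knight, Oren: knight, Pia: knight

Consider Priya. Suppose Priya is a knave.
Then no assignment of the remaining roles makes every statement match its speaker's type — contradiction.
So Priya is a knight.
With that fixed, Pia's statement is true, so Pia is a knight.
Consider Ines. Suppose Ines is a knave.
Then no assignment of the remaining roles makes every statement match its speaker's type — contradiction.
So Ines is a knight.
Consider Oren. Suppose Oren is a knave.
Then Priya's statement comes out false, contradicting Priya being a knight.
So Oren is a knight.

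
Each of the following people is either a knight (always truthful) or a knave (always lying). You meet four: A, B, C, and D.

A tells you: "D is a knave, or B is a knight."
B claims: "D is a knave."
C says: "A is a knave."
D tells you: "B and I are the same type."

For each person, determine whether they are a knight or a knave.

Consider A. Suppose A is a knave.
Then no assignment of the remaining roles makes every statement match its speaker's type — contradiction.
So A is a knight.
With that fixed, C's statement is false, so C is a knave.
Consider B. Suppose B is a knave.
Then whichever role D has, D's statement has the wrong truth value — contradiction.
So B is a knight.
Consider D. Suppose D is a knight.
Then B's statement comes out false, contradicting B being a knight.
So D is a knave.

A: knight, B: knight, C: knave, D: knave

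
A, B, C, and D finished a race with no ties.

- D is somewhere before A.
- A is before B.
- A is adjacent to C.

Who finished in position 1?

With clue 1, A is ruled out for place 1.
With clues 1–2, B is ruled out for place 1.
With clues 1–3, C is ruled out for place 1.
So place 1 is D.

D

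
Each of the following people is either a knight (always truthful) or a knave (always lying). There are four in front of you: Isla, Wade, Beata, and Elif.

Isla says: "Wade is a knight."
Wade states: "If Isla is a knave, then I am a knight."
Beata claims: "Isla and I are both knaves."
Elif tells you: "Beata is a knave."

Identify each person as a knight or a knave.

Isla: knight, Wade: knight, Beata: knave, Elif: knight

Consider Isla. Suppose Isla is a knave.
Then whichever role Beata has, Beata's statement has the wrong truth value — contradiction.
So Isla is a knight.
With that fixed, Wade's statement is true, so Wade is a knight.
With that fixed, Beata's statement is false, so Beata is a knave.
With that fixed, Elif's statement is true, so Elif is a knight.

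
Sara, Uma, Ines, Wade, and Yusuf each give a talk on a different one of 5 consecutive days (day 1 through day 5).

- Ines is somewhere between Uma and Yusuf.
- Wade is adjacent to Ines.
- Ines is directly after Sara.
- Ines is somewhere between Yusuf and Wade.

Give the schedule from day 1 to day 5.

From clue 1: Ines is in {2,3,4}.
From clues 1–3: Sara → day 2, Ines → day 3, Wade → day 4.
From clues 1–4: Yusuf → day 1, Uma → day 5.

Yusuf, Sara, Ines, Wade, Uma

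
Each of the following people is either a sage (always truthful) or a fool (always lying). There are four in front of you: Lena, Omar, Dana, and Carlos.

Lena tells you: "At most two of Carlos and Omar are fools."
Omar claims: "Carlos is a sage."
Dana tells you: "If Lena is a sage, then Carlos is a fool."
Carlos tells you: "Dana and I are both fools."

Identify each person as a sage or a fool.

Regardless of anyone's role, Lena's statement is true, so Lena is a sage.
Consider Omar. Suppose Omar is a sage.
Then no assignment of the remaining roles makes every statement match its speaker's type — contradiction.
So Omar is a fool.
Consider Dana. Suppose Dana is a fool.
Then whichever role Carlos has, Carlos's statement has the wrong truth value — contradiction.
So Dana is a sage.
With that fixed, Carlos's statement is false, so Carlos is a fool.

Lena: sage, Omar: fool, Dana: sage, Carlos: fool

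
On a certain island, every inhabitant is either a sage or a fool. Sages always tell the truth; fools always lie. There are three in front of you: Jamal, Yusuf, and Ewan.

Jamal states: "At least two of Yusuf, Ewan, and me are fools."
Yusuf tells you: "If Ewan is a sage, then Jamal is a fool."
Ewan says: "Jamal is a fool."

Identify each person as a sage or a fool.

Jamal: fool, Yusuf: sage, Ewan: sage

Consider Jamal. Suppose Jamal is a sage.
Then no assignment of the remaining roles makes every statement match its speaker's type — contradiction.
So Jamal is a fool.
With that fixed, Yusuf's statement is true, so Yusuf is a sage.
With that fixed, Ewan's statement is true, so Ewan is a sage.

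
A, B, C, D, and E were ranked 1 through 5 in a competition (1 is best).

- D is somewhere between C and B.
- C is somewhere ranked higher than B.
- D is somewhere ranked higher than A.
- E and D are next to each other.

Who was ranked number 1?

C

With clue 1, D is ruled out for rank 1.
With clues 1–2, B is ruled out for rank 1.
With clues 1–3, A is ruled out for rank 1.
With clues 1–4, E is ruled out for rank 1.
So rank 1 is C.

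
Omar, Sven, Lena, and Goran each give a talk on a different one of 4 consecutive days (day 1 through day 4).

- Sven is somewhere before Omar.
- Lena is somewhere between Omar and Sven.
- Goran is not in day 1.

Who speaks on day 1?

Sven

With clue 1, Omar is ruled out for day 1.
With clues 1–2, Lena is ruled out for day 1.
With clues 1–3, Goran is ruled out for day 1.
So day 1 is Sven.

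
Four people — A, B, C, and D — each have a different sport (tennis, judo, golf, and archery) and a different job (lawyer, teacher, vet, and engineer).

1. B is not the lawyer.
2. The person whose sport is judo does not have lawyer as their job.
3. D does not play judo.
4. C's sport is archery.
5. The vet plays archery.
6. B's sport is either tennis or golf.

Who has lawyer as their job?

D

Clue 1 rules out B for the one with job lawyer.
With clues 1–5, C is impossible for the one with job lawyer.
With clues 1–6, A is impossible for the one with job lawyer.
That leaves D.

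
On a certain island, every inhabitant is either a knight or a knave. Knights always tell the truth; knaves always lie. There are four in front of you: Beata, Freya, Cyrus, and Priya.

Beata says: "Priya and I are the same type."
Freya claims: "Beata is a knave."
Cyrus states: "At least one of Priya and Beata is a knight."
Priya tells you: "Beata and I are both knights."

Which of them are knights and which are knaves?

Consider Beata. Suppose Beata is a knave.
Then no assignment of the remaining roles makes every statement match its speaker's type — contradiction.
So Beata is a knight.
With that fixed, Freya's statement is false, so Freya is a knave.
With that fixed, Cyrus's statement is true, so Cyrus is a knight.
Consider Priya. Suppose Priya is a knave.
Then Beata's statement comes out false, contradicting Beata being a knight.
So Priya is a knight.

Beata: knight, Freya: knave, Cyrus: knight, Priya: knight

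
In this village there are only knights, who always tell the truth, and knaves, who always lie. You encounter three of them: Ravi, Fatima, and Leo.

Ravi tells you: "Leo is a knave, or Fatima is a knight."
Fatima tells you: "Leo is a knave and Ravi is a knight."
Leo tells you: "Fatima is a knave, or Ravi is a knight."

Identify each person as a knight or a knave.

Ravi: knave, Fatima: knave, Leo: knight

Consider Ravi. Suppose Ravi is a knight.
Then no assignment of the remaining roles makes every statement match its speaker's type — contradiction.
So Ravi is a knave.
With that fixed, Fatima's statement is false, so Fatima is a knave.
With that fixed, Leo's statement is true, so Leo is a knight.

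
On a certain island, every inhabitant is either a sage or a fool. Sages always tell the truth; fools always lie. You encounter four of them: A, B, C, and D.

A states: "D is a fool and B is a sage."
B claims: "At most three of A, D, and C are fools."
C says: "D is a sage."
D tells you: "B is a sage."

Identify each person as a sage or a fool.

A: fool, B: sage, C: sage, D: sage

Regardless of anyone's role, B's statement is true, so B is a sage.
With that fixed, D's statement is true, so D is a sage.
With that fixed, A's statement is false, so A is a fool.
With that fixed, C's statement is true, so C is a sage.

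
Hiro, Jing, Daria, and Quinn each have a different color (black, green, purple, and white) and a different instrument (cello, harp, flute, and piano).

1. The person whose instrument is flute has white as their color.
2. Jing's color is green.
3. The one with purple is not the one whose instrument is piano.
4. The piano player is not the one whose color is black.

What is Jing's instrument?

With clues 1–2, flute is impossible for Jing's instrument.
With clues 1–4, cello and harp are impossible for Jing's instrument.
That leaves piano.

piano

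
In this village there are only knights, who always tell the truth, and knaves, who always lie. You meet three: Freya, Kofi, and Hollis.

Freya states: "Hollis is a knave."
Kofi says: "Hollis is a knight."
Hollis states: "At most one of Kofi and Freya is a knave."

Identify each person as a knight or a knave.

Freya: knave, Kofi: knight, Hollis: knight

Consider Freya. Suppose Freya is a knight.
Then no assignment of the remaining roles makes every statement match its speaker's type — contradiction.
So Freya is a knave.
Consider Kofi. Suppose Kofi is a knave.
Then no assignment of the remaining roles makes every statement match its speaker's type — contradiction.
So Kofi is a knight.
With that fixed, Hollis's statement is true, so Hollis is a knight.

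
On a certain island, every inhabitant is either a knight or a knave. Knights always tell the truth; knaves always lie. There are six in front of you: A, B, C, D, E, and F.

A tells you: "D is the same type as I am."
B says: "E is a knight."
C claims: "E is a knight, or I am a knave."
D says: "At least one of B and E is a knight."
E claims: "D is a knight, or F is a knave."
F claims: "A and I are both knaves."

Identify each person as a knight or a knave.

Consider A. Suppose A is a knave.
Then whichever role F has, F's statement has the wrong truth value — contradiction.
So A is a knight.
With that fixed, F's statement is false, so F is a knave.
With that fixed, E's statement is true, so E is a knight.
With that fixed, B's statement is true, so B is a knight.
With that fixed, C's statement is true, so C is a knight.
With that fixed, D's statement is true, so D is a knight.

A: knight, B: knight, C: knight, D: knight, E: knight, F: knave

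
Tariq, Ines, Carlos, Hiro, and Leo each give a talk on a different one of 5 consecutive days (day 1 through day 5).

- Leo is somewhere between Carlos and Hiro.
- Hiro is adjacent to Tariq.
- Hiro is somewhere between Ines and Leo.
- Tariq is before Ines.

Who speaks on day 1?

Carlos

With clue 1, Leo is ruled out for day 1.
With clues 1–3, Hiro and Tariq are ruled out for day 1.
With clues 1–4, Ines is ruled out for day 1.
So day 1 is Carlos.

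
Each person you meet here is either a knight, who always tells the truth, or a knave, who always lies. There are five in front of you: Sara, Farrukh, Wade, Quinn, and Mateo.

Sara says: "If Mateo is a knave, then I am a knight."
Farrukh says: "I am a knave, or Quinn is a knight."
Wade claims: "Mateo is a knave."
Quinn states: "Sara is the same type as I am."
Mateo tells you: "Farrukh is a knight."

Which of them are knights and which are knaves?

Sara: knight, Farrukh: knight, Wade: knave, Quinn: knight, Mateo: knight

Consider Sara. Suppose Sara is a knave.
Then whichever role Quinn has, Quinn's statement has the wrong truth value — contradiction.
So Sara is a knight.
Consider Farrukh. Suppose Farrukh is a knave.
Then Farrukh's own statement would have to be false, but it can't be — contradiction.
So Farrukh is a knight.
With that fixed, Mateo's statement is true, so Mateo is a knight.
With that fixed, Wade's statement is false, so Wade is a knave.
Consider Quinn. Suppose Quinn is a knave.
Then Farrukh's statement comes out false, contradicting Farrukh being a knight.
So Quinn is a knight.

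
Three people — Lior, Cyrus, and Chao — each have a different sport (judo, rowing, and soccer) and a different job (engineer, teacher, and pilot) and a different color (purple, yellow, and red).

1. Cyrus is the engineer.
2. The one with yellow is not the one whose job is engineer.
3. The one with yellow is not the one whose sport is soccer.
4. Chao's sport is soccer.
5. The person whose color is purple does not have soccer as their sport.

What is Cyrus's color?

With clues 1–2, yellow is impossible for Cyrus's color.
With clues 1–5, red is impossible for Cyrus's color.
That leaves purple.

purple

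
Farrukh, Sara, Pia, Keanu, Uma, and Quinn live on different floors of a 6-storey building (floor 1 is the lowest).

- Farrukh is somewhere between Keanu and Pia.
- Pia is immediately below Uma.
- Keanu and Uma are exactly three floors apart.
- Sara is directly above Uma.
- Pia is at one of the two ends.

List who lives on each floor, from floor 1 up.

Pia, Uma, Sara, Farrukh, Keanu, Quinn

From clue 1: Farrukh is in {2,3,4,5}.
From clues 1–4: Quinn is in {1,6}.
From clues 1–5: Pia → floor 1, Uma → floor 2, Sara → floor 3, Farrukh → floor 4, Keanu → floor 5, Quinn → floor 6.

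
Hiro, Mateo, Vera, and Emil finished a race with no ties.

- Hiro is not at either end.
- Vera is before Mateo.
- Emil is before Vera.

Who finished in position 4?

Mateo

With clue 1, Hiro is ruled out for place 4.
With clues 1–2, Vera is ruled out for place 4.
With clues 1–3, Emil is ruled out for place 4.
So place 4 is Mateo.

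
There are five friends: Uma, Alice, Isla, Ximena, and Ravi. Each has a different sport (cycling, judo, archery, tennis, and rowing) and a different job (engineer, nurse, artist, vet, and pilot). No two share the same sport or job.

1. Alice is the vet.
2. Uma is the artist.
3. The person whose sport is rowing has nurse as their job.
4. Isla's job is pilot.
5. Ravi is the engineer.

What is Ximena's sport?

With clues 1–5, archery, cycling, judo, and tennis are impossible for Ximena's sport.
That leaves rowing.

rowing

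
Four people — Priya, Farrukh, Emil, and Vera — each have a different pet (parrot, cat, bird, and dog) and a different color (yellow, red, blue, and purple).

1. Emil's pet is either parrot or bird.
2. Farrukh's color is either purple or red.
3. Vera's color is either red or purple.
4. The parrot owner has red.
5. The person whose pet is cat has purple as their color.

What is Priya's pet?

dog

With clues 1–4, bird and parrot are impossible for Priya's pet.
With clues 1–5, cat is impossible for Priya's pet.
That leaves dog.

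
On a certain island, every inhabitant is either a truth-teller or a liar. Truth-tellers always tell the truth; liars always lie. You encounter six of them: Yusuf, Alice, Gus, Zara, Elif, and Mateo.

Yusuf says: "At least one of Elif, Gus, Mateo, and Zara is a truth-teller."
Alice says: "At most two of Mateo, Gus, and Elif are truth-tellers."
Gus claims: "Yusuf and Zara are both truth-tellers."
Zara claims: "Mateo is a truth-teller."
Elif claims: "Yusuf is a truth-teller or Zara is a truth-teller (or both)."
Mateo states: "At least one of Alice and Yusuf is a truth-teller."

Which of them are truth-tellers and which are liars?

Yusuf: truth-teller, Alice: liar, Gus: truth-teller, Zara: truth-teller, Elif: truth-teller, Mateo: truth-teller

Consider Yusuf. Suppose Yusuf is a liar.
Then no assignment of the remaining roles makes every statement match its speaker's type — contradiction.
So Yusuf is a truth-teller.
With that fixed, Elif's statement is true, so Elif is a truth-teller.
With that fixed, Mateo's statement is true, so Mateo is a truth-teller.
With that fixed, Zara's statement is true, so Zara is a truth-teller.
With that fixed, Gus's statement is true, so Gus is a truth-teller.
With that fixed, Alice's statement is false, so Alice is a liar.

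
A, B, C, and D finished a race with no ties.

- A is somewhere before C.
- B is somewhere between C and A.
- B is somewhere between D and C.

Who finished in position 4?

With clue 1, A is ruled out for place 4.
With clues 1–2, B is ruled out for place 4.
With clues 1–3, D is ruled out for place 4.
So place 4 is C.

C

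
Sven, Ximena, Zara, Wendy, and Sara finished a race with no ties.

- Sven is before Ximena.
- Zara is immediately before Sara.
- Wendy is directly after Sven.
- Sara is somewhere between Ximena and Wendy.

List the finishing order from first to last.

Sven, Wendy, Zara, Sara, Ximena

From clue 1: Sven is in {1,2,3,4}.
From clues 1–3: Sven is in {1,3}.
From clues 1–4: Sven → place 1, Wendy → place 2, Zara → place 3, Sara → place 4, Ximena → place 5.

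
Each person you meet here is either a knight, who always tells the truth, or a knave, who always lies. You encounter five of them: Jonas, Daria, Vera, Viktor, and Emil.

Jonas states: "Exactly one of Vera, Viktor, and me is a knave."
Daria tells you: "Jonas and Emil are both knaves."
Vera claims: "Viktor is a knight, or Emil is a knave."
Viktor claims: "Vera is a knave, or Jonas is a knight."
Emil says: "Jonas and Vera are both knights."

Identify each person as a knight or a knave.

Consider Jonas. Suppose Jonas is a knight.
Then no assignment of the remaining roles makes every statement match its speaker's type — contradiction.
So Jonas is a knave.
With that fixed, Emil's statement is false, so Emil is a knave.
With that fixed, Daria's statement is true, so Daria is a knight.
With that fixed, Vera's statement is true, so Vera is a knight.
With that fixed, Viktor's statement is false, so Viktor is a knave.

Jonas: knave, Daria: knight, Vera: knight, Viktor: knave, Emil: knave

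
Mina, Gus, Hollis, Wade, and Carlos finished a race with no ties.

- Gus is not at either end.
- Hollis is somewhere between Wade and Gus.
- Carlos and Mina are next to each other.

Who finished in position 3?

With clues 1–2, Wade is ruled out for place 3.
With clues 1–3, Carlos, Hollis, and Mina are ruled out for place 3.
So place 3 is Gus.

Gus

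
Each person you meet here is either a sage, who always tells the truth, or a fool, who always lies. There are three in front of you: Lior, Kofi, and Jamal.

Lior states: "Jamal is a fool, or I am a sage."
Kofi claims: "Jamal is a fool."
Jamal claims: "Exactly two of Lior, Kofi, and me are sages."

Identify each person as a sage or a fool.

Lior: sage, Kofi: fool, Jamal: sage

Consider Lior. Suppose Lior is a fool.
Then no assignment of the remaining roles makes every statement match its speaker's type — contradiction.
So Lior is a sage.
Consider Kofi. Suppose Kofi is a sage.
Then whichever role Jamal has, Jamal's statement has the wrong truth value — contradiction.
So Kofi is a fool.
Consider Jamal. Suppose Jamal is a fool.
Then Kofi's statement comes out true, contradicting Kofi being a fool.
So Jamal is a sage.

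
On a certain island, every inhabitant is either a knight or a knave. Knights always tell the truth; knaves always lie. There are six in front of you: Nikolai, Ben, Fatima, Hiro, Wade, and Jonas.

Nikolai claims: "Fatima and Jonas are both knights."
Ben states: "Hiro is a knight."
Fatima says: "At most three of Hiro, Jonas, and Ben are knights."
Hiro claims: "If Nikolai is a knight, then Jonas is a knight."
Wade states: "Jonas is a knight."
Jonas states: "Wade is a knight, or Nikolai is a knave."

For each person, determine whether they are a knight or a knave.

Regardless of anyone's role, Fatima's statement is true, so Fatima is a knight.
Consider Nikolai. Suppose Nikolai is a knave.
Then no assignment of the remaining roles makes every statement match its speaker's type — contradiction.
So Nikolai is a knight.
Consider Ben. Suppose Ben is a knave.
Then no assignment of the remaining roles makes every statement match its speaker's type — contradiction.
So Ben is a knight.
Consider Hiro. Suppose Hiro is a knave.
Then Ben's statement comes out false, contradicting Ben being a knight.
So Hiro is a knight.
Consider Wade. Suppose Wade is a knave.
Then no assignment of the remaining roles makes every statement match its speaker's type — contradiction.
So Wade is a knight.
With that fixed, Jonas's statement is true, so Jonas is a knight.

Nikolai: knight, Ben: knight, Fatima: knight, Hiro: knight, Wade: knight, Jonas: knight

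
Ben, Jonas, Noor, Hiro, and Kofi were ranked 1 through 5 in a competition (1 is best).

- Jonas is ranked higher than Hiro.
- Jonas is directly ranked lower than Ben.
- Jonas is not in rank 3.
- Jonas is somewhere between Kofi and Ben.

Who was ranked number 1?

With clue 1, Hiro is ruled out for rank 1.
With clues 1–2, Jonas is ruled out for rank 1.
With clues 1–4, Kofi and Noor are ruled out for rank 1.
So rank 1 is Ben.

Ben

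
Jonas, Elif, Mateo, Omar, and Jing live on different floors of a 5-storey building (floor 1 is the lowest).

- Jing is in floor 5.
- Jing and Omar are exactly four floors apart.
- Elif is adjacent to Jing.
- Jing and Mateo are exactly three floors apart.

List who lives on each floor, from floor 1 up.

Omar, Mateo, Jonas, Elif, Jing

From clue 1: Jing → floor 5.
From clues 1–2: Omar → floor 1.
From clues 1–3: Elif → floor 4.
From clues 1–4: Mateo → floor 2, Jonas → floor 3.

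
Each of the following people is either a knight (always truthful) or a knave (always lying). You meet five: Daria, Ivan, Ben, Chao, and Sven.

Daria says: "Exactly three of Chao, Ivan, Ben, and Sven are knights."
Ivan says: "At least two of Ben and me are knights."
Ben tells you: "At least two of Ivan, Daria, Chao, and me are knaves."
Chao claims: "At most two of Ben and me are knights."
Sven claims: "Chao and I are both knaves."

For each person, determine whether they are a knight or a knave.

Regardless of anyone's role, Chao's statement is true, so Chao is a knight.
With that fixed, Sven's statement is false, so Sven is a knave.
Consider Daria. Suppose Daria is a knight.
Then no assignment of the remaining roles makes every statement match its speaker's type — contradiction.
So Daria is a knave.
Consider Ivan. Suppose Ivan is a knight.
Then whichever role Ben has, Ben's statement has the wrong truth value — contradiction.
So Ivan is a knave.
With that fixed, Ben's statement is true, so Ben is a knight.

Daria: knave, Ivan: knave, Ben: knight, Chao: knight, Sven: knave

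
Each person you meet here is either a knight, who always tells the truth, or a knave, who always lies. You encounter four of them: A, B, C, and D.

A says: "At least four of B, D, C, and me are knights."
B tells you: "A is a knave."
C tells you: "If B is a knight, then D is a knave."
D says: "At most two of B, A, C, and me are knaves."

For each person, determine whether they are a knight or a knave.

A: knave, B: knight, C: knave, D: knight

Consider A. Suppose A is a knight.
Then no assignment of the remaining roles makes every statement match its speaker's type — contradiction.
So A is a knave.
With that fixed, B's statement is true, so B is a knight.
Consider C. Suppose C is a knight.
Then no assignment of the remaining roles makes every statement match its speaker's type — contradiction.
So C is a knave.
Consider D. Suppose D is a knave.
Then C's statement comes out true, contradicting C being a knave.
So D is a knight.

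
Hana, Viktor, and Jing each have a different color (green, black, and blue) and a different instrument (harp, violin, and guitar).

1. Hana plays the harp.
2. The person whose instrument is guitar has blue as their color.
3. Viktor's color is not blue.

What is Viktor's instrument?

Clue 1 rules out harp for Viktor's instrument.
With clues 1–3, guitar is impossible for Viktor's instrument.
That leaves violin.

violin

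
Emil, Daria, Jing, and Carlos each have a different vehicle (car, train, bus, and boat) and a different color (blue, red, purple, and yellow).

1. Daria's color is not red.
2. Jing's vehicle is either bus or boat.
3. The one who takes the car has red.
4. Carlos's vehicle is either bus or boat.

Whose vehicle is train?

Daria

With clues 1–2, Jing is impossible for the one with vehicle train.
With clues 1–4, Carlos and Emil are impossible for the one with vehicle train.
That leaves Daria.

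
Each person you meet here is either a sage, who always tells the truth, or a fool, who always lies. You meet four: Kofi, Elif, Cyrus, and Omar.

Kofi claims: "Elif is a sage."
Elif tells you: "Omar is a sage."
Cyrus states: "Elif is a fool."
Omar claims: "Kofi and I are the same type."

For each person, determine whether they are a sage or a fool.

Consider Kofi. Suppose Kofi is a fool.
Then whichever role Omar has, Omar's statement has the wrong truth value — contradiction.
So Kofi is a sage.
Consider Elif. Suppose Elif is a fool.
Then Kofi's statement comes out false, contradicting Kofi being a sage.
So Elif is a sage.
With that fixed, Cyrus's statement is false, so Cyrus is a fool.
Consider Omar. Suppose Omar is a fool.
Then Elif's statement comes out false, contradicting Elif being a sage.
So Omar is a sage.

Kofi: sage, Elif: sage, Cyrus: fool, Omar: sage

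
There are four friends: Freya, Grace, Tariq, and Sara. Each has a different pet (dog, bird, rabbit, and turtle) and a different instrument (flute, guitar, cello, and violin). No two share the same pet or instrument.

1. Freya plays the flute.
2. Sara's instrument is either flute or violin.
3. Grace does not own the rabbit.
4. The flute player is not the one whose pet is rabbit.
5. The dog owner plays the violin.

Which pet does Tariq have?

With clues 1–5, bird, dog, and turtle are impossible for Tariq's pet.
That leaves rabbit.

rabbit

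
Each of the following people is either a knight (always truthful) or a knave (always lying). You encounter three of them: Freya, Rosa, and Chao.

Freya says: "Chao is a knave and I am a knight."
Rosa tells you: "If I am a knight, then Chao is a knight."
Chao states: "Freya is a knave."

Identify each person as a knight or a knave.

Freya: knave, Rosa: knight, Chao: knight

Consider Freya. Suppose Freya is a knight.
Then no assignment of the remaining roles makes every statement match its speaker's type — contradiction.
So Freya is a knave.
With that fixed, Chao's statement is true, so Chao is a knight.
With that fixed, Rosa's statement is true, so Rosa is a knight.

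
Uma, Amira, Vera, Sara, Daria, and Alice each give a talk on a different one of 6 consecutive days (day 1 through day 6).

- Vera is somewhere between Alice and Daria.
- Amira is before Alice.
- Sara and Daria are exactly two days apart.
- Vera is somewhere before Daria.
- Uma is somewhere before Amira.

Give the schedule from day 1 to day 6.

Uma, Amira, Alice, Sara, Vera, Daria

From clue 1: Vera is in {2,3,4,5}.
From clues 1–4: Amira is in {1,2}.
From clues 1–5: Uma → day 1, Amira → day 2, Alice → day 3, Sara → day 4, Vera → day 5, Daria → day 6.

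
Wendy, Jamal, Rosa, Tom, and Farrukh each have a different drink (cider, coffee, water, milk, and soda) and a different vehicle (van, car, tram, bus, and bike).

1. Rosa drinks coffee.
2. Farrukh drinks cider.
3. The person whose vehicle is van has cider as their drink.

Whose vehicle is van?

With clues 1–3, Jamal, Rosa, Tom, and Wendy are impossible for the one with vehicle van.
That leaves Farrukh.

Farrukh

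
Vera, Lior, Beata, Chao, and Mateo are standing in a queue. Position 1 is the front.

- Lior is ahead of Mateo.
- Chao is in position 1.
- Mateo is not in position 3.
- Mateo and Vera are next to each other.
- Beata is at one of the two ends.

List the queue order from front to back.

From clue 1: Lior is in {1,2,3,4}.
From clues 1–2: Chao → position 1.
From clues 1–3: Mateo is in {4,5}.
From clues 1–4: Lior is in {2,3}.
From clues 1–5: Lior → position 2, Vera → position 3, Mateo → position 4, Beata → position 5.

Chao, Lior, Vera, Mateo, Beata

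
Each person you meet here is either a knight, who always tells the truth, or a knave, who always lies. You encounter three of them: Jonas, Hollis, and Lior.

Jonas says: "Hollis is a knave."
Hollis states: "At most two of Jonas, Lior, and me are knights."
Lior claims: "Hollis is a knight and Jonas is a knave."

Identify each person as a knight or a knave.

Consider Jonas. Suppose Jonas is a knight.
Then no assignment of the remaining roles makes every statement match its speaker's type — contradiction.
So Jonas is a knave.
With that fixed, Hollis's statement is true, so Hollis is a knight.
With that fixed, Lior's statement is true, so Lior is a knight.

Jonas: knave, Hollis: knight, Lior: knight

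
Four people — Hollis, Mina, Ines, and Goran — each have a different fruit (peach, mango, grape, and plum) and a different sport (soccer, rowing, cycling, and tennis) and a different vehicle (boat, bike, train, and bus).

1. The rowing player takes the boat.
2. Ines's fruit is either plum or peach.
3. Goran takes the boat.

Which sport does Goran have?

rowing

With clues 1–3, cycling, soccer, and tennis are impossible for Goran's sport.
That leaves rowing.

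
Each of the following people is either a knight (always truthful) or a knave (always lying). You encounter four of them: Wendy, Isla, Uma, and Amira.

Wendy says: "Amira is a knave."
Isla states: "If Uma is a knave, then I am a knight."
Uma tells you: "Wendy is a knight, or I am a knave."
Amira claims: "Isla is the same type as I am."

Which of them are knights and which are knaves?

Wendy: knight, Isla: knight, Uma: knight, Amira: knave

Consider Wendy. Suppose Wendy is a knave.
Then whichever role Uma has, Uma's statement has the wrong truth value — contradiction.
So Wendy is a knight.
With that fixed, Uma's statement is true, so Uma is a knight.
With that fixed, Isla's statement is true, so Isla is a knight.
Consider Amira. Suppose Amira is a knight.
Then Wendy's statement comes out false, contradicting Wendy being a knight.
So Amira is a knave.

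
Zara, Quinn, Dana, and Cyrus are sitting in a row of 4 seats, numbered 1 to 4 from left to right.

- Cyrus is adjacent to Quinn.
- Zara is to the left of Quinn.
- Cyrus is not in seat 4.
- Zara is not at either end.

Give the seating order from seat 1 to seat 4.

Dana, Zara, Cyrus, Quinn

From clues 1–2: Zara is in {1,2}.
From clues 1–4: Dana → seat 1, Zara → seat 2, Cyrus → seat 3, Quinn → seat 4.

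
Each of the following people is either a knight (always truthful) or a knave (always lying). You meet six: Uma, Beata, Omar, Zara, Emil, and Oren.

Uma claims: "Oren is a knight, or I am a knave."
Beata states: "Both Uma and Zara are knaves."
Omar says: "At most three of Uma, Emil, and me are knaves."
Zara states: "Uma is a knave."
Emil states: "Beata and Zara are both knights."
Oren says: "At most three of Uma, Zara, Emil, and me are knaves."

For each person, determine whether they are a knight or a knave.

Regardless of anyone's role, Omar's statement is true, so Omar is a knight.
Consider Uma. Suppose Uma is a knave.
Then Uma's own statement would have to be false, but it can't be — contradiction.
So Uma is a knight.
With that fixed, Beata's statement is false, so Beata is a knave.
With that fixed, Zara's statement is false, so Zara is a knave.
With that fixed, Emil's statement is false, so Emil is a knave.
With that fixed, Oren's statement is true, so Oren is a knight.

Uma: knight, Beata: knave, Omar: knight, Zara: knave, Emil: knave, Oren: knight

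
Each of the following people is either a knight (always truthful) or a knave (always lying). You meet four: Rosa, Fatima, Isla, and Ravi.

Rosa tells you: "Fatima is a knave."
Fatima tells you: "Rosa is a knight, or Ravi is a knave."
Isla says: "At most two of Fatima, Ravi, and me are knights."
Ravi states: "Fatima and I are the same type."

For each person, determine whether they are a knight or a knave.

Rosa: knave, Fatima: knight, Isla: knight, Ravi: knave

Consider Rosa. Suppose Rosa is a knight.
Then no assignment of the remaining roles makes every statement match its speaker's type — contradiction.
So Rosa is a knave.
Consider Fatima. Suppose Fatima is a knave.
Then Rosa's statement comes out true, contradicting Rosa being a knave.
So Fatima is a knight.
Consider Isla. Suppose Isla is a knave.
Then Isla's own statement would have to be false, but it can't be — contradiction.
So Isla is a knight.
Consider Ravi. Suppose Ravi is a knight.
Then Fatima's statement comes out false, contradicting Fatima being a knight.
So Ravi is a knave.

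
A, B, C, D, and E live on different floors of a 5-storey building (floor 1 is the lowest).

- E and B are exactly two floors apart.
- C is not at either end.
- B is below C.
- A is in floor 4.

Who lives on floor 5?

D

With clues 1–2, C is ruled out for floor 5.
With clues 1–3, B is ruled out for floor 5.
With clues 1–4, A and E are ruled out for floor 5.
So floor 5 is D.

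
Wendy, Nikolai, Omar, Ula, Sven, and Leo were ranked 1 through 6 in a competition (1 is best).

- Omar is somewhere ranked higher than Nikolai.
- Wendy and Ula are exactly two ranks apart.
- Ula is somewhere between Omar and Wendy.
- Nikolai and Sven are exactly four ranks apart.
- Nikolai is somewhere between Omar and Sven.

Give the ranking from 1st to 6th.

Omar, Nikolai, Ula, Leo, Wendy, Sven

From clue 1: Nikolai is in {2,3,4,5,6}.
From clues 1–3: Ula is in {2,3,4}.
From clues 1–4: Ula is in {3,4}.
From clues 1–5: Omar → rank 1, Nikolai → rank 2, Ula → rank 3, Leo → rank 4, Wendy → rank 5, Sven → rank 6.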